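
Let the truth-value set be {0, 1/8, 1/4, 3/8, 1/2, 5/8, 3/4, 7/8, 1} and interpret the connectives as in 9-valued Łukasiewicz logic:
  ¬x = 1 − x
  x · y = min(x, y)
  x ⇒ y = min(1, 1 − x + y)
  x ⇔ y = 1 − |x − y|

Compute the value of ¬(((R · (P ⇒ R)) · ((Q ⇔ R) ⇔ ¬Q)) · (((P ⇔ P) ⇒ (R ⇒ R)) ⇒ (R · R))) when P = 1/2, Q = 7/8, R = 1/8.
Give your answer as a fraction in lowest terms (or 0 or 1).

7/8

P ⇒ R = 1/2 ⇒ 1/8 = 5/8
R · (P ⇒ R) = 1/8 · 5/8 = 1/8
Q ⇔ R = 7/8 ⇔ 1/8 = 1/4
¬Q = ¬7/8 = 1/8
(Q ⇔ R) ⇔ ¬Q = 1/4 ⇔ 1/8 = 7/8
(R · (P ⇒ R)) · ((Q ⇔ R) ⇔ ¬Q) = 1/8 · 7/8 = 1/8
P ⇔ P = 1/2 ⇔ 1/2 = 1
R ⇒ R = 1/8 ⇒ 1/8 = 1
(P ⇔ P) ⇒ (R ⇒ R) = 1 ⇒ 1 = 1
R · R = 1/8 · 1/8 = 1/8
((P ⇔ P) ⇒ (R ⇒ R)) ⇒ (R · R) = 1 ⇒ 1/8 = 1/8
((R · (P ⇒ R)) · ((Q ⇔ R) ⇔ ¬Q)) · (((P ⇔ P) ⇒ (R ⇒ R)) ⇒ (R · R)) = 1/8 · 1/8 = 1/8
¬(((R · (P ⇒ R)) · ((Q ⇔ R) ⇔ ¬Q)) · (((P ⇔ P) ⇒ (R ⇒ R)) ⇒ (R · R))) = ¬1/8 = 7/8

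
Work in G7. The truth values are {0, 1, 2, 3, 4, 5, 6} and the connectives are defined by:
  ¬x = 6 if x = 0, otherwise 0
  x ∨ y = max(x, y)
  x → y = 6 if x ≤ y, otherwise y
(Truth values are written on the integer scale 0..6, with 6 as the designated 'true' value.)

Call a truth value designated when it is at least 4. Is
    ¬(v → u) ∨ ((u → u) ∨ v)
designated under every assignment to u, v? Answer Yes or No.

Yes

At u = 0, v = 2, for instance:
v → u = 2 → 0 = 0
¬(v → u) = ¬0 = 6
u → u = 0 → 0 = 6
(u → u) ∨ v = 6 ∨ 2 = 6
¬(v → u) ∨ ((u → u) ∨ v) = 6 ∨ 6 = 6
and checking the remaining 48 assignments likewise gives ≥ 4 in every case.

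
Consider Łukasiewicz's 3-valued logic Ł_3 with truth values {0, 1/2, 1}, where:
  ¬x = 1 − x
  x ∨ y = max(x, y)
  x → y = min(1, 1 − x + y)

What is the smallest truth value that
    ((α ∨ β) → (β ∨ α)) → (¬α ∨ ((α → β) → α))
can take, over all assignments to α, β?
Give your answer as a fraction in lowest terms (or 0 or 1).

1/2

Take α = 1/2, β = 1/2:
α ∨ β = 1/2 ∨ 1/2 = 1/2
β ∨ α = 1/2 ∨ 1/2 = 1/2
(α ∨ β) → (β ∨ α) = 1/2 → 1/2 = 1
¬α = ¬1/2 = 1/2
α → β = 1/2 → 1/2 = 1
(α → β) → α = 1 → 1/2 = 1/2
¬α ∨ ((α → β) → α) = 1/2 ∨ 1/2 = 1/2
((α ∨ β) → (β ∨ α)) → (¬α ∨ ((α → β) → α)) = 1 → 1/2 = 1/2
No assignment yields a value below 1/2, so this is the minimum.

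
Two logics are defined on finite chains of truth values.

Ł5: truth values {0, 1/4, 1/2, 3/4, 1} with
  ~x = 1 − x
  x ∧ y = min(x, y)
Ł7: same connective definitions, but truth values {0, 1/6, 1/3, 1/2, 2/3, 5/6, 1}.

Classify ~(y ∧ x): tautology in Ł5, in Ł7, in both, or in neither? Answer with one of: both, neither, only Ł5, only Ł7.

In Ł5: at x = 1/4, y = 1/4 the value is 3/4 — not a tautology.
In Ł7: at x = 1/6, y = 1/6 the value is 5/6 — not a tautology.

neither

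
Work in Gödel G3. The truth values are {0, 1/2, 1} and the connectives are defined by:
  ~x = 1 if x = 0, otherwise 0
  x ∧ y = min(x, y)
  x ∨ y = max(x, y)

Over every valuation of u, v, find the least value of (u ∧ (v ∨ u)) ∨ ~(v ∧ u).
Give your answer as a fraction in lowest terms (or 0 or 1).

Take u = 1/2, v = 1/2:
v ∨ u = 1/2 ∨ 1/2 = 1/2
u ∧ (v ∨ u) = 1/2 ∧ 1/2 = 1/2
v ∧ u = 1/2 ∧ 1/2 = 1/2
~(v ∧ u) = ~1/2 = 0
(u ∧ (v ∨ u)) ∨ ~(v ∧ u) = 1/2 ∨ 0 = 1/2
No assignment yields a value below 1/2, so this is the minimum.

1/2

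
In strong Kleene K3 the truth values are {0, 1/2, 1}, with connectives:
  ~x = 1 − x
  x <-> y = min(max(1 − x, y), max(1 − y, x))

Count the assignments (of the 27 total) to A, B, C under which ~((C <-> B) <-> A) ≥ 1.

value 1: 4 assignments (counts)
value 1/2: 19 assignments
value 0: 4 assignments
So 4 of the 27 assignments meet the threshold.

4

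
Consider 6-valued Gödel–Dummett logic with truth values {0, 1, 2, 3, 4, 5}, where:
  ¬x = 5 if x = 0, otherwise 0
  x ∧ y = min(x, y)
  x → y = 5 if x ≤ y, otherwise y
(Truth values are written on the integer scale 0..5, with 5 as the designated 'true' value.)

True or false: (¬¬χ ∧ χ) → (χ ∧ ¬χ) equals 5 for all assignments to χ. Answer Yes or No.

Counterexample: take χ = 1.
¬χ = ¬1 = 0
¬¬χ = ¬0 = 5
¬¬χ ∧ χ = 5 ∧ 1 = 1
¬χ = ¬1 = 0
χ ∧ ¬χ = 1 ∧ 0 = 0
(¬¬χ ∧ χ) → (χ ∧ ¬χ) = 1 → 0 = 0
This gives 0 ≠ 5.

No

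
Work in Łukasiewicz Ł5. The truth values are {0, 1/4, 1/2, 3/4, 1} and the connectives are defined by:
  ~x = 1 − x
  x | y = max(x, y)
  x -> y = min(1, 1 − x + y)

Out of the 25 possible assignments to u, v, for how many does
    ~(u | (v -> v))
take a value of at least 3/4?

0

value 0: 25 assignments
So 0 of the 25 assignments meet the threshold.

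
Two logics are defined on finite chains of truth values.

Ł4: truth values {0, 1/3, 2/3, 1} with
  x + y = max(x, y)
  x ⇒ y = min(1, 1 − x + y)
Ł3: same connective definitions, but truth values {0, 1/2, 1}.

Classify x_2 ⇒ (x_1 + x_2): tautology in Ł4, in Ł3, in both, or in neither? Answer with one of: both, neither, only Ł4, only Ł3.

In Ł4: every assignment gives 1 — tautology.
In Ł3: every assignment gives 1 — tautology.

both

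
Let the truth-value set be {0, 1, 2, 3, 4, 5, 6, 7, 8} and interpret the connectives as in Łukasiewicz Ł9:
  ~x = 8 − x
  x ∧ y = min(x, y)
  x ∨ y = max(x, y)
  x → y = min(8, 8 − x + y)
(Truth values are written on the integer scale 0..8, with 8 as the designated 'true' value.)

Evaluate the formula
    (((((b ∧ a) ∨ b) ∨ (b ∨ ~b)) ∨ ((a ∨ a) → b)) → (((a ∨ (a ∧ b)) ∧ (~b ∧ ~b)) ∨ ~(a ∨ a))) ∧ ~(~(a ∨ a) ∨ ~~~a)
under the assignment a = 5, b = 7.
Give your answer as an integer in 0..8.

b ∧ a = 7 ∧ 5 = 5
(b ∧ a) ∨ b = 5 ∨ 7 = 7
~b = ~7 = 1
b ∨ ~b = 7 ∨ 1 = 7
((b ∧ a) ∨ b) ∨ (b ∨ ~b) = 7 ∨ 7 = 7
a ∨ a = 5 ∨ 5 = 5
(a ∨ a) → b = 5 → 7 = 8
(((b ∧ a) ∨ b) ∨ (b ∨ ~b)) ∨ ((a ∨ a) → b) = 7 ∨ 8 = 8
a ∧ b = 5 ∧ 7 = 5
a ∨ (a ∧ b) = 5 ∨ 5 = 5
~b = ~7 = 1
~b = ~7 = 1
~b ∧ ~b = 1 ∧ 1 = 1
(a ∨ (a ∧ b)) ∧ (~b ∧ ~b) = 5 ∧ 1 = 1
a ∨ a = 5 ∨ 5 = 5
~(a ∨ a) = ~5 = 3
((a ∨ (a ∧ b)) ∧ (~b ∧ ~b)) ∨ ~(a ∨ a) = 1 ∨ 3 = 3
((((b ∧ a) ∨ b) ∨ (b ∨ ~b)) ∨ ((a ∨ a) → b)) → (((a ∨ (a ∧ b)) ∧ (~b ∧ ~b)) ∨ ~(a ∨ a)) = 8 → 3 = 3
a ∨ a = 5 ∨ 5 = 5
~(a ∨ a) = ~5 = 3
~a = ~5 = 3
~~a = ~3 = 5
~~~a = ~5 = 3
~(a ∨ a) ∨ ~~~a = 3 ∨ 3 = 3
~(~(a ∨ a) ∨ ~~~a) = ~3 = 5
(((((b ∧ a) ∨ b) ∨ (b ∨ ~b)) ∨ ((a ∨ a) → b)) → (((a ∨ (a ∧ b)) ∧ (~b ∧ ~b)) ∨ ~(a ∨ a))) ∧ ~(~(a ∨ a) ∨ ~~~a) = 3 ∧ 5 = 3

3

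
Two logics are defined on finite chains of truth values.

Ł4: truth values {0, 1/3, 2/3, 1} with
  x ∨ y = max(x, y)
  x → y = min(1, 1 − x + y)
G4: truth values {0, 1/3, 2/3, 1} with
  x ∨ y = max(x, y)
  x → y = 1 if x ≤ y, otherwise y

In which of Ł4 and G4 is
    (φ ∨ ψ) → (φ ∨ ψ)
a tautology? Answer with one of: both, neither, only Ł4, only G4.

both

In Ł4: every assignment gives 1 — tautology.
In G4: every assignment gives 1 — tautology.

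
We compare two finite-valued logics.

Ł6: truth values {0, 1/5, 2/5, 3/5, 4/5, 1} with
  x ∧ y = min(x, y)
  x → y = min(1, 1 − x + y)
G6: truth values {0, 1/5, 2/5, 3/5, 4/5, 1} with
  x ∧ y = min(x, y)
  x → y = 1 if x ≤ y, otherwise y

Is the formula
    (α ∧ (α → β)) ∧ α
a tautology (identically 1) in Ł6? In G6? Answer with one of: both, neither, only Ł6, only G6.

neither

In Ł6: at α = 0, β = 0 the value is 0 — not a tautology.
In G6: at α = 0, β = 0 the value is 0 — not a tautology.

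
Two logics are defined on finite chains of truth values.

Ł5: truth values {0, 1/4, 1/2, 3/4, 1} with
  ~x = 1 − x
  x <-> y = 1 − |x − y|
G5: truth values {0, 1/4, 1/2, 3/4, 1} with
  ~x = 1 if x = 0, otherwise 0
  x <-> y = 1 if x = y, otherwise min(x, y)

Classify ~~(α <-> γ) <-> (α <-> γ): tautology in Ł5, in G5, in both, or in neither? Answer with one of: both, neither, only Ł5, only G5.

In Ł5: every assignment gives 1 — tautology.
In G5: at α = 1/4, γ = 1/2 the value is 1/4 — not a tautology.

only Ł5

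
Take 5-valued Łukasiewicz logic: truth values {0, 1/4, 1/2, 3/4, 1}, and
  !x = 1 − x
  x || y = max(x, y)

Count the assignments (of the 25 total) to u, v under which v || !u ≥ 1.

9

value 1: 9 assignments (counts)
value 3/4: 7 assignments
value 1/2: 5 assignments
value 1/4: 3 assignments
value 0: 1 assignment
So 9 of the 25 assignments meet the threshold.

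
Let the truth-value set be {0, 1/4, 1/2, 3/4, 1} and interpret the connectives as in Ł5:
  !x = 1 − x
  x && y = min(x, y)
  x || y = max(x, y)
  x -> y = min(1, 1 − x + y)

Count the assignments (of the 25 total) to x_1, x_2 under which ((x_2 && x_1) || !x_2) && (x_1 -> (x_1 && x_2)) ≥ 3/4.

9

value 1: 2 assignments (counts)
value 3/4: 7 assignments (counts)
value 1/2: 9 assignments
value 1/4: 5 assignments
value 0: 2 assignments
So 9 of the 25 assignments meet the threshold.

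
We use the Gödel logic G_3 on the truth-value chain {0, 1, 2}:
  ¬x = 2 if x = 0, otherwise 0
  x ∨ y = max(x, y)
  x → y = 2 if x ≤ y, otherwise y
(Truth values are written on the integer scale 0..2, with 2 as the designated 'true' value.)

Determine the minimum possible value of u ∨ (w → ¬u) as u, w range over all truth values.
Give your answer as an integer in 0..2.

1

Take u = 1, w = 1:
¬u = ¬1 = 0
w → ¬u = 1 → 0 = 0
u ∨ (w → ¬u) = 1 ∨ 0 = 1
No assignment yields a value below 1, so this is the minimum.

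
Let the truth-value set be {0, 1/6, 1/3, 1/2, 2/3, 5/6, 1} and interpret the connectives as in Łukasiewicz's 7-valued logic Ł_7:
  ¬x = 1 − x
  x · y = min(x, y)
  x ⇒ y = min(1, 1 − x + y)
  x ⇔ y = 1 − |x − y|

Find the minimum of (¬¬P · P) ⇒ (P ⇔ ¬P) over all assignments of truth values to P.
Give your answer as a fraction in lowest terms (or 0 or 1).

0

Take P = 1:
¬P = ¬1 = 0
¬¬P = ¬0 = 1
¬¬P · P = 1 · 1 = 1
¬P = ¬1 = 0
P ⇔ ¬P = 1 ⇔ 0 = 0
(¬¬P · P) ⇒ (P ⇔ ¬P) = 1 ⇒ 0 = 0
No assignment yields a value below 0, so this is the minimum.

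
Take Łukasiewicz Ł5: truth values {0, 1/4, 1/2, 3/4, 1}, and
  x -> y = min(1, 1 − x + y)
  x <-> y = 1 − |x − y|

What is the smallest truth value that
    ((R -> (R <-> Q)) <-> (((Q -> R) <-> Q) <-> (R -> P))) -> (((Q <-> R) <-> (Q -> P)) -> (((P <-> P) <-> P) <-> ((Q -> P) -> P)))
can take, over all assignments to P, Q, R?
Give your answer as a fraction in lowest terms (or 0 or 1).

1/2

Take P = 0, Q = 1/2, R = 0:
R <-> Q = 0 <-> 1/2 = 1/2
R -> (R <-> Q) = 0 -> 1/2 = 1
Q -> R = 1/2 -> 0 = 1/2
(Q -> R) <-> Q = 1/2 <-> 1/2 = 1
R -> P = 0 -> 0 = 1
((Q -> R) <-> Q) <-> (R -> P) = 1 <-> 1 = 1
(R -> (R <-> Q)) <-> (((Q -> R) <-> Q) <-> (R -> P)) = 1 <-> 1 = 1
Q <-> R = 1/2 <-> 0 = 1/2
Q -> P = 1/2 -> 0 = 1/2
(Q <-> R) <-> (Q -> P) = 1/2 <-> 1/2 = 1
P <-> P = 0 <-> 0 = 1
(P <-> P) <-> P = 1 <-> 0 = 0
Q -> P = 1/2 -> 0 = 1/2
(Q -> P) -> P = 1/2 -> 0 = 1/2
((P <-> P) <-> P) <-> ((Q -> P) -> P) = 0 <-> 1/2 = 1/2
((Q <-> R) <-> (Q -> P)) -> (((P <-> P) <-> P) <-> ((Q -> P) -> P)) = 1 -> 1/2 = 1/2
((R -> (R <-> Q)) <-> (((Q -> R) <-> Q) <-> (R -> P))) -> (((Q <-> R) <-> (Q -> P)) -> (((P <-> P) <-> P) <-> ((Q -> P) -> P))) = 1 -> 1/2 = 1/2
No assignment yields a value below 1/2, so this is the minimum.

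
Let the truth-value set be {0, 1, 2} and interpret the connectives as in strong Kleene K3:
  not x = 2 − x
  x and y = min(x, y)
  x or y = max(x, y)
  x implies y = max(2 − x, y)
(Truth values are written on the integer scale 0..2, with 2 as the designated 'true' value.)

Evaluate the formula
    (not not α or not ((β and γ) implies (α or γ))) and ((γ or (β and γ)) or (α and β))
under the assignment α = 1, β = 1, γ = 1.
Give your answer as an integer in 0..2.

1

not α = not 1 = 1
not not α = not 1 = 1
β and γ = 1 and 1 = 1
α or γ = 1 or 1 = 1
(β and γ) implies (α or γ) = 1 implies 1 = 1
not ((β and γ) implies (α or γ)) = not 1 = 1
not not α or not ((β and γ) implies (α or γ)) = 1 or 1 = 1
β and γ = 1 and 1 = 1
γ or (β and γ) = 1 or 1 = 1
α and β = 1 and 1 = 1
(γ or (β and γ)) or (α and β) = 1 or 1 = 1
(not not α or not ((β and γ) implies (α or γ))) and ((γ or (β and γ)) or (α and β)) = 1 and 1 = 1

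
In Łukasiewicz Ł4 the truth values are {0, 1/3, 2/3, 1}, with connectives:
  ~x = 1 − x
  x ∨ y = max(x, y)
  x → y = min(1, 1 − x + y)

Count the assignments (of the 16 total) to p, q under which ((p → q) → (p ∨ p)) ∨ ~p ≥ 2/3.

16

p = 0, q = 0 ↦ 1  ≥
p = 0, q = 1/3 ↦ 1  ≥
p = 0, q = 2/3 ↦ 1  ≥
p = 0, q = 1 ↦ 1  ≥
p = 1/3, q = 0 ↦ 2/3  ≥
p = 1/3, q = 1/3 ↦ 2/3  ≥
p = 1/3, q = 2/3 ↦ 2/3  ≥
p = 1/3, q = 1 ↦ 2/3  ≥
p = 2/3, q = 0 ↦ 1  ≥
p = 2/3, q = 1/3 ↦ 1  ≥
p = 2/3, q = 2/3 ↦ 2/3  ≥
p = 2/3, q = 1 ↦ 2/3  ≥
p = 1, q = 0 ↦ 1  ≥
p = 1, q = 1/3 ↦ 1  ≥
p = 1, q = 2/3 ↦ 1  ≥
p = 1, q = 1 ↦ 1  ≥
So 16 of the 16 assignments meet the threshold.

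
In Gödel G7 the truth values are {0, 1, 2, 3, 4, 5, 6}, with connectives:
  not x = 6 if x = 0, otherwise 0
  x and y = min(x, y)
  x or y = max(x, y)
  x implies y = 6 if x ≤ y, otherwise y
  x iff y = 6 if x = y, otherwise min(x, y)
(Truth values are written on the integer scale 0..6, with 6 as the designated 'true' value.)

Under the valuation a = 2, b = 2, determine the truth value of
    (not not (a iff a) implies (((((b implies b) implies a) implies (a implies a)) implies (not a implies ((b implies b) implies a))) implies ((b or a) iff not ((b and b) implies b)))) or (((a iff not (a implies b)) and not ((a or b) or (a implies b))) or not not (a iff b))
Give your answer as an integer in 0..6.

6

a iff a = 2 iff 2 = 6
not (a iff a) = not 6 = 0
not not (a iff a) = not 0 = 6
b implies b = 2 implies 2 = 6
(b implies b) implies a = 6 implies 2 = 2
a implies a = 2 implies 2 = 6
((b implies b) implies a) implies (a implies a) = 2 implies 6 = 6
not a = not 2 = 0
b implies b = 2 implies 2 = 6
(b implies b) implies a = 6 implies 2 = 2
not a implies ((b implies b) implies a) = 0 implies 2 = 6
(((b implies b) implies a) implies (a implies a)) implies (not a implies ((b implies b) implies a)) = 6 implies 6 = 6
b or a = 2 or 2 = 2
b and b = 2 and 2 = 2
(b and b) implies b = 2 implies 2 = 6
not ((b and b) implies b) = not 6 = 0
(b or a) iff not ((b and b) implies b) = 2 iff 0 = 0
((((b implies b) implies a) implies (a implies a)) implies (not a implies ((b implies b) implies a))) implies ((b or a) iff not ((b and b) implies b)) = 6 implies 0 = 0
not not (a iff a) implies (((((b implies b) implies a) implies (a implies a)) implies (not a implies ((b implies b) implies a))) implies ((b or a) iff not ((b and b) implies b))) = 6 implies 0 = 0
a implies b = 2 implies 2 = 6
not (a implies b) = not 6 = 0
a iff not (a implies b) = 2 iff 0 = 0
a or b = 2 or 2 = 2
a implies b = 2 implies 2 = 6
(a or b) or (a implies b) = 2 or 6 = 6
not ((a or b) or (a implies b)) = not 6 = 0
(a iff not (a implies b)) and not ((a or b) or (a implies b)) = 0 and 0 = 0
a iff b = 2 iff 2 = 6
not (a iff b) = not 6 = 0
not not (a iff b) = not 0 = 6
((a iff not (a implies b)) and not ((a or b) or (a implies b))) or not not (a iff b) = 0 or 6 = 6
(not not (a iff a) implies (((((b implies b) implies a) implies (a implies a)) implies (not a implies ((b implies b) implies a))) implies ((b or a) iff not ((b and b) implies b)))) or (((a iff not (a implies b)) and not ((a or b) or (a implies b))) or not not (a iff b)) = 0 or 6 = 6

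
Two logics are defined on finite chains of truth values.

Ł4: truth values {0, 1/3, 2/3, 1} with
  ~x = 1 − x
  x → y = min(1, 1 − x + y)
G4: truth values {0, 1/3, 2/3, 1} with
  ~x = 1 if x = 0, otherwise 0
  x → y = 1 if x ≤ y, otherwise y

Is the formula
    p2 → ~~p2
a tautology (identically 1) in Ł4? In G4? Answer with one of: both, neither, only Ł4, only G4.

both

In Ł4: every assignment gives 1 — tautology.
In G4: every assignment gives 1 — tautology.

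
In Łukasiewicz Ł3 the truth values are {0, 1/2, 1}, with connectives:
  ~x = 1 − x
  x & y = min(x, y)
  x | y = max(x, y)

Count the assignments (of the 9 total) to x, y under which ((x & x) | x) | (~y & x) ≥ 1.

x = 0, y = 0 ↦ 0  <
x = 0, y = 1/2 ↦ 0  <
x = 0, y = 1 ↦ 0  <
x = 1/2, y = 0 ↦ 1/2  <
x = 1/2, y = 1/2 ↦ 1/2  <
x = 1/2, y = 1 ↦ 1/2  <
x = 1, y = 0 ↦ 1  ≥
x = 1, y = 1/2 ↦ 1  ≥
x = 1, y = 1 ↦ 1  ≥
So 3 of the 9 assignments meet the threshold.

3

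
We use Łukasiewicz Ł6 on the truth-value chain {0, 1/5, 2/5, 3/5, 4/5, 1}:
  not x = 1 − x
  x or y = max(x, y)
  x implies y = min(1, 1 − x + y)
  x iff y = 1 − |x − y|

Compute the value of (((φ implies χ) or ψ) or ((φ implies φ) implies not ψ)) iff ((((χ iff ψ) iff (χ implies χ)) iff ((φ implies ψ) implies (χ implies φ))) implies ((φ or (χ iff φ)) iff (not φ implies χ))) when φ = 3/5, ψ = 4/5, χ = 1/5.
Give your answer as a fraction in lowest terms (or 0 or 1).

φ implies χ = 3/5 implies 1/5 = 3/5
(φ implies χ) or ψ = 3/5 or 4/5 = 4/5
φ implies φ = 3/5 implies 3/5 = 1
not ψ = not 4/5 = 1/5
(φ implies φ) implies not ψ = 1 implies 1/5 = 1/5
((φ implies χ) or ψ) or ((φ implies φ) implies not ψ) = 4/5 or 1/5 = 4/5
χ iff ψ = 1/5 iff 4/5 = 2/5
χ implies χ = 1/5 implies 1/5 = 1
(χ iff ψ) iff (χ implies χ) = 2/5 iff 1 = 2/5
φ implies ψ = 3/5 implies 4/5 = 1
χ implies φ = 1/5 implies 3/5 = 1
(φ implies ψ) implies (χ implies φ) = 1 implies 1 = 1
((χ iff ψ) iff (χ implies χ)) iff ((φ implies ψ) implies (χ implies φ)) = 2/5 iff 1 = 2/5
χ iff φ = 1/5 iff 3/5 = 3/5
φ or (χ iff φ) = 3/5 or 3/5 = 3/5
not φ = not 3/5 = 2/5
not φ implies χ = 2/5 implies 1/5 = 4/5
(φ or (χ iff φ)) iff (not φ implies χ) = 3/5 iff 4/5 = 4/5
(((χ iff ψ) iff (χ implies χ)) iff ((φ implies ψ) implies (χ implies φ))) implies ((φ or (χ iff φ)) iff (not φ implies χ)) = 2/5 implies 4/5 = 1
(((φ implies χ) or ψ) or ((φ implies φ) implies not ψ)) iff ((((χ iff ψ) iff (χ implies χ)) iff ((φ implies ψ) implies (χ implies φ))) implies ((φ or (χ iff φ)) iff (not φ implies χ))) = 4/5 iff 1 = 4/5

4/5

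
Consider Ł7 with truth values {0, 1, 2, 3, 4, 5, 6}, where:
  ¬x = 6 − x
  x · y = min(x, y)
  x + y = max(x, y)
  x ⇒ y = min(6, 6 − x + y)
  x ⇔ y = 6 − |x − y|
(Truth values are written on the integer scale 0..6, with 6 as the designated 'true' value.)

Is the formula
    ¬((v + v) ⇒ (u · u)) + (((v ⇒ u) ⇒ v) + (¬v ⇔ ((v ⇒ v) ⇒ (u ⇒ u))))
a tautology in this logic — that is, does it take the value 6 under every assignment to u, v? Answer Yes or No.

No

Counterexample: take u = 0, v = 1.
v + v = 1 + 1 = 1
u · u = 0 · 0 = 0
(v + v) ⇒ (u · u) = 1 ⇒ 0 = 5
¬((v + v) ⇒ (u · u)) = ¬5 = 1
v ⇒ u = 1 ⇒ 0 = 5
(v ⇒ u) ⇒ v = 5 ⇒ 1 = 2
¬v = ¬1 = 5
v ⇒ v = 1 ⇒ 1 = 6
u ⇒ u = 0 ⇒ 0 = 6
(v ⇒ v) ⇒ (u ⇒ u) = 6 ⇒ 6 = 6
¬v ⇔ ((v ⇒ v) ⇒ (u ⇒ u)) = 5 ⇔ 6 = 5
((v ⇒ u) ⇒ v) + (¬v ⇔ ((v ⇒ v) ⇒ (u ⇒ u))) = 2 + 5 = 5
¬((v + v) ⇒ (u · u)) + (((v ⇒ u) ⇒ v) + (¬v ⇔ ((v ⇒ v) ⇒ (u ⇒ u)))) = 1 + 5 = 5
This gives 5 ≠ 6.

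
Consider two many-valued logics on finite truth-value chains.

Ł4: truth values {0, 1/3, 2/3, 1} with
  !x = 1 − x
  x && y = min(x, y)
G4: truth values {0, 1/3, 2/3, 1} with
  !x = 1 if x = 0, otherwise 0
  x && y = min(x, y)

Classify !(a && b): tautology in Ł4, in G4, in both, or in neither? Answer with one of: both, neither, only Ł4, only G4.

In Ł4: at a = 1/3, b = 1/3 the value is 2/3 — not a tautology.
In G4: at a = 1/3, b = 1/3 the value is 0 — not a tautology.

neither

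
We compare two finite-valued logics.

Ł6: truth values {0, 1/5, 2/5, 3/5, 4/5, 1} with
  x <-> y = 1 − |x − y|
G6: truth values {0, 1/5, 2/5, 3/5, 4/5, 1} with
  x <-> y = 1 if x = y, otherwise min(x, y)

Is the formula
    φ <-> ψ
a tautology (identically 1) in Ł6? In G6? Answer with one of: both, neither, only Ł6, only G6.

neither

In Ł6: at φ = 0, ψ = 1/5 the value is 4/5 — not a tautology.
In G6: at φ = 0, ψ = 1/5 the value is 0 — not a tautology.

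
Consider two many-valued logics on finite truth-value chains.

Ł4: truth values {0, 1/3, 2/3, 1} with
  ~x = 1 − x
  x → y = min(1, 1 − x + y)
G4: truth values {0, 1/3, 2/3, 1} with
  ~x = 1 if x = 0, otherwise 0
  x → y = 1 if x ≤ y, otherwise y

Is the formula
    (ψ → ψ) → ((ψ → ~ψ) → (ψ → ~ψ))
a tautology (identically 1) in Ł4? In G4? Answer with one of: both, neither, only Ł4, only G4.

In Ł4: every assignment gives 1 — tautology.
In G4: every assignment gives 1 — tautology.

both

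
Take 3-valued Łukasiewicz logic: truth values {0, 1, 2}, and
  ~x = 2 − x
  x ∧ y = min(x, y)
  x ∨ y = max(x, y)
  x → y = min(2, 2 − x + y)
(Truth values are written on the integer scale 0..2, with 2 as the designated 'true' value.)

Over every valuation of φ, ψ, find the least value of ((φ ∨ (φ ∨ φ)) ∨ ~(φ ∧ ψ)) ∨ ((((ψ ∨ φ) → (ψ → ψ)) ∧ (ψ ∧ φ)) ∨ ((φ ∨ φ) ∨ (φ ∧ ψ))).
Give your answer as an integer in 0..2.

1

Take φ = 1, ψ = 1:
φ ∨ φ = 1 ∨ 1 = 1
φ ∨ (φ ∨ φ) = 1 ∨ 1 = 1
φ ∧ ψ = 1 ∧ 1 = 1
~(φ ∧ ψ) = ~1 = 1
(φ ∨ (φ ∨ φ)) ∨ ~(φ ∧ ψ) = 1 ∨ 1 = 1
ψ ∨ φ = 1 ∨ 1 = 1
ψ → ψ = 1 → 1 = 2
(ψ ∨ φ) → (ψ → ψ) = 1 → 2 = 2
ψ ∧ φ = 1 ∧ 1 = 1
((ψ ∨ φ) → (ψ → ψ)) ∧ (ψ ∧ φ) = 2 ∧ 1 = 1
φ ∨ φ = 1 ∨ 1 = 1
φ ∧ ψ = 1 ∧ 1 = 1
(φ ∨ φ) ∨ (φ ∧ ψ) = 1 ∨ 1 = 1
(((ψ ∨ φ) → (ψ → ψ)) ∧ (ψ ∧ φ)) ∨ ((φ ∨ φ) ∨ (φ ∧ ψ)) = 1 ∨ 1 = 1
((φ ∨ (φ ∨ φ)) ∨ ~(φ ∧ ψ)) ∨ ((((ψ ∨ φ) → (ψ → ψ)) ∧ (ψ ∧ φ)) ∨ ((φ ∨ φ) ∨ (φ ∧ ψ))) = 1 ∨ 1 = 1
No assignment yields a value below 1, so this is the minimum.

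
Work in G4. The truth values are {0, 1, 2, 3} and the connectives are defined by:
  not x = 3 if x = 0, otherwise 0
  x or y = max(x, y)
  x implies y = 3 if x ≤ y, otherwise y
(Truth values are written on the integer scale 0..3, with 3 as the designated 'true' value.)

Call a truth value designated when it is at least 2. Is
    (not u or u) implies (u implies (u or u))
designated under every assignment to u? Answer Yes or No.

u = 0 ↦ 3
u = 1 ↦ 3
u = 2 ↦ 3
u = 3 ↦ 3
Every assignment gives a value ≥ 2.

Yes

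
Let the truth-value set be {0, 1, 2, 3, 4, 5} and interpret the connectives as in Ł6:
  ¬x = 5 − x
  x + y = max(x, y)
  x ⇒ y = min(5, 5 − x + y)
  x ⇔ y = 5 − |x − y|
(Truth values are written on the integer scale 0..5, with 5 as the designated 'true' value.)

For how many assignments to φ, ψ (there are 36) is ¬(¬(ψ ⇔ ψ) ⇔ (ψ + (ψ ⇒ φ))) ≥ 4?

33

value 5: 26 assignments (counts)
value 4: 7 assignments (counts)
value 3: 3 assignments
So 33 of the 36 assignments meet the threshold.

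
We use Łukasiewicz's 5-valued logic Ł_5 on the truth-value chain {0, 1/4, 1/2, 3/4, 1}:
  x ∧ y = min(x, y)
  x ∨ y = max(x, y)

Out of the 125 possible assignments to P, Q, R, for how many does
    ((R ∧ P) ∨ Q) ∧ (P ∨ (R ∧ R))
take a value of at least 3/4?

value 1: 13 assignments (counts)
value 3/4: 31 assignments (counts)
value 1/2: 37 assignments
value 1/4: 31 assignments
value 0: 13 assignments
So 44 of the 125 assignments meet the threshold.

44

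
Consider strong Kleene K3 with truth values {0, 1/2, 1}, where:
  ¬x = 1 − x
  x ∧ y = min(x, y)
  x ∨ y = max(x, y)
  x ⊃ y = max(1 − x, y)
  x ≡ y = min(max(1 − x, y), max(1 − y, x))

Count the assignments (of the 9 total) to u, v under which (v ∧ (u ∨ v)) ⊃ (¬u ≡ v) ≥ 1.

4

u = 0, v = 0 ↦ 1  ≥
u = 0, v = 1/2 ↦ 1/2  <
u = 0, v = 1 ↦ 1  ≥
u = 1/2, v = 0 ↦ 1  ≥
u = 1/2, v = 1/2 ↦ 1/2  <
u = 1/2, v = 1 ↦ 1/2  <
u = 1, v = 0 ↦ 1  ≥
u = 1, v = 1/2 ↦ 1/2  <
u = 1, v = 1 ↦ 0  <
So 4 of the 9 assignments meet the threshold.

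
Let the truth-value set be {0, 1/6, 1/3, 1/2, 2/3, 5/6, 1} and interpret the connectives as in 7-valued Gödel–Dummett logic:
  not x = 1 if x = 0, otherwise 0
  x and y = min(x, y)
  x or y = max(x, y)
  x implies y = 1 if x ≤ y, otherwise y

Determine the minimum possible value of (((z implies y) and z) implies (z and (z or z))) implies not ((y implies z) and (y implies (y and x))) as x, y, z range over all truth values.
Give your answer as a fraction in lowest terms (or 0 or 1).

0

Take x = 0, y = 0, z = 0:
z implies y = 0 implies 0 = 1
(z implies y) and z = 1 and 0 = 0
z or z = 0 or 0 = 0
z and (z or z) = 0 and 0 = 0
((z implies y) and z) implies (z and (z or z)) = 0 implies 0 = 1
y implies z = 0 implies 0 = 1
y and x = 0 and 0 = 0
y implies (y and x) = 0 implies 0 = 1
(y implies z) and (y implies (y and x)) = 1 and 1 = 1
not ((y implies z) and (y implies (y and x))) = not 1 = 0
(((z implies y) and z) implies (z and (z or z))) implies not ((y implies z) and (y implies (y and x))) = 1 implies 0 = 0
No assignment yields a value below 0, so this is the minimum.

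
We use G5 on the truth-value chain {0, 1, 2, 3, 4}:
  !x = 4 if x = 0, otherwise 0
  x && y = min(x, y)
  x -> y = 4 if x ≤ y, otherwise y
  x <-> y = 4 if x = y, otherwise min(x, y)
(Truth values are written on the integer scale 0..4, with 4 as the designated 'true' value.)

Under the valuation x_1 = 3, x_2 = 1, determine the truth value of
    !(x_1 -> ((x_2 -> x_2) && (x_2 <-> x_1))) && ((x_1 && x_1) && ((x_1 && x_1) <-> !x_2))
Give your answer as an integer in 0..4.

x_2 -> x_2 = 1 -> 1 = 4
x_2 <-> x_1 = 1 <-> 3 = 1
(x_2 -> x_2) && (x_2 <-> x_1) = 4 && 1 = 1
x_1 -> ((x_2 -> x_2) && (x_2 <-> x_1)) = 3 -> 1 = 1
!(x_1 -> ((x_2 -> x_2) && (x_2 <-> x_1))) = !1 = 0
x_1 && x_1 = 3 && 3 = 3
x_1 && x_1 = 3 && 3 = 3
!x_2 = !1 = 0
(x_1 && x_1) <-> !x_2 = 3 <-> 0 = 0
(x_1 && x_1) && ((x_1 && x_1) <-> !x_2) = 3 && 0 = 0
!(x_1 -> ((x_2 -> x_2) && (x_2 <-> x_1))) && ((x_1 && x_1) && ((x_1 && x_1) <-> !x_2)) = 0 && 0 = 0

0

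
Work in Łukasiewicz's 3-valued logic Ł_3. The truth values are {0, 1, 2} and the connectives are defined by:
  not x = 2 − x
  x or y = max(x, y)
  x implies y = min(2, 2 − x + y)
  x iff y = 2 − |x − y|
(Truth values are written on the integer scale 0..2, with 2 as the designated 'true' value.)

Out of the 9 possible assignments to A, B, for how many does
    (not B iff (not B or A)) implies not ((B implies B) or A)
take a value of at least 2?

A = 0, B = 0 ↦ 0  <
A = 0, B = 1 ↦ 0  <
A = 0, B = 2 ↦ 0  <
A = 1, B = 0 ↦ 0  <
A = 1, B = 1 ↦ 0  <
A = 1, B = 2 ↦ 1  <
A = 2, B = 0 ↦ 0  <
A = 2, B = 1 ↦ 1  <
A = 2, B = 2 ↦ 2  ≥
So 1 of the 9 assignments meets the threshold.

1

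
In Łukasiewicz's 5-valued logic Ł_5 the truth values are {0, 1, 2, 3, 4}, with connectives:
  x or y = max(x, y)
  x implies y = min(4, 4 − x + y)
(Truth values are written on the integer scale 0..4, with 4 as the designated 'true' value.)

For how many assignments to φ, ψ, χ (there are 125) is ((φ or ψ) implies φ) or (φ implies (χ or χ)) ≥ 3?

value 4: 115 assignments (counts)
value 3: 9 assignments (counts)
value 2: 1 assignment
So 124 of the 125 assignments meet the threshold.

124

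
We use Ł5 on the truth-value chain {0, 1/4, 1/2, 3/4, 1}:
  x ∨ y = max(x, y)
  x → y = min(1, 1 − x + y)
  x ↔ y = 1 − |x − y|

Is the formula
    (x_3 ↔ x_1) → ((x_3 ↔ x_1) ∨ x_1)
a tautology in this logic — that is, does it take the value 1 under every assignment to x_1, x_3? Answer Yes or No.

At x_1 = 1, x_3 = 1/2, for instance:
x_3 ↔ x_1 = 1/2 ↔ 1 = 1/2
(x_3 ↔ x_1) ∨ x_1 = 1/2 ∨ 1 = 1
(x_3 ↔ x_1) → ((x_3 ↔ x_1) ∨ x_1) = 1/2 → 1 = 1
and checking the remaining 24 assignments likewise gives ≥ 1 in every case.

Yes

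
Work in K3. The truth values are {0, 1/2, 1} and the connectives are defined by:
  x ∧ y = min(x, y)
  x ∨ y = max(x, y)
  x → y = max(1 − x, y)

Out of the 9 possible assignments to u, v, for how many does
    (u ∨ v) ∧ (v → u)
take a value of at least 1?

u = 0, v = 0 ↦ 0  <
u = 0, v = 1/2 ↦ 1/2  <
u = 0, v = 1 ↦ 0  <
u = 1/2, v = 0 ↦ 1/2  <
u = 1/2, v = 1/2 ↦ 1/2  <
u = 1/2, v = 1 ↦ 1/2  <
u = 1, v = 0 ↦ 1  ≥
u = 1, v = 1/2 ↦ 1  ≥
u = 1, v = 1 ↦ 1  ≥
So 3 of the 9 assignments meet the threshold.

3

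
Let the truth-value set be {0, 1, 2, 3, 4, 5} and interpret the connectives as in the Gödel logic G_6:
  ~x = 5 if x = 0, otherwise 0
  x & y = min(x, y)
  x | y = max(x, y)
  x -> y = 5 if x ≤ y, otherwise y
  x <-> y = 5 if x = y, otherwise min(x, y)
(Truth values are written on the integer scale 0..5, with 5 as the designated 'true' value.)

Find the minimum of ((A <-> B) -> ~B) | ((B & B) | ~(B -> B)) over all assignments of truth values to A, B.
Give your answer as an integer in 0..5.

Take A = 1, B = 1:
A <-> B = 1 <-> 1 = 5
~B = ~1 = 0
(A <-> B) -> ~B = 5 -> 0 = 0
B & B = 1 & 1 = 1
B -> B = 1 -> 1 = 5
~(B -> B) = ~5 = 0
(B & B) | ~(B -> B) = 1 | 0 = 1
((A <-> B) -> ~B) | ((B & B) | ~(B -> B)) = 0 | 1 = 1
No assignment yields a value below 1, so this is the minimum.

1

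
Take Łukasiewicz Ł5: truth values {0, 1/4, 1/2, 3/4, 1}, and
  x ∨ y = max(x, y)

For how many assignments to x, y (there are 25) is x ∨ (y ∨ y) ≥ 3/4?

value 1: 9 assignments (counts)
value 3/4: 7 assignments (counts)
value 1/2: 5 assignments
value 1/4: 3 assignments
value 0: 1 assignment
So 16 of the 25 assignments meet the threshold.

16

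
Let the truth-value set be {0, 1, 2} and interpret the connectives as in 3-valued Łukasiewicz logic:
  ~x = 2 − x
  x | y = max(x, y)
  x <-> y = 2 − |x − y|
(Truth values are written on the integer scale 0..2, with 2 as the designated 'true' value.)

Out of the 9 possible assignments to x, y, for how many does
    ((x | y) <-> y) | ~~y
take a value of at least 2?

x = 0, y = 0 ↦ 2  ≥
x = 0, y = 1 ↦ 2  ≥
x = 0, y = 2 ↦ 2  ≥
x = 1, y = 0 ↦ 1  <
x = 1, y = 1 ↦ 2  ≥
x = 1, y = 2 ↦ 2  ≥
x = 2, y = 0 ↦ 0  <
x = 2, y = 1 ↦ 1  <
x = 2, y = 2 ↦ 2  ≥
So 6 of the 9 assignments meet the threshold.

6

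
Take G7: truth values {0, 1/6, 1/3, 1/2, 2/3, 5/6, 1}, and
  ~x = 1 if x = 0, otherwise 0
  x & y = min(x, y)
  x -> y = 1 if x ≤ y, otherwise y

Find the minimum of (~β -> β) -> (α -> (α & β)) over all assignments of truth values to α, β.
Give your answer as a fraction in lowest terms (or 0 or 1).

Take α = 1/3, β = 1/6:
~β = ~1/6 = 0
~β -> β = 0 -> 1/6 = 1
α & β = 1/3 & 1/6 = 1/6
α -> (α & β) = 1/3 -> 1/6 = 1/6
(~β -> β) -> (α -> (α & β)) = 1 -> 1/6 = 1/6
No assignment yields a value below 1/6, so this is the minimum.

1/6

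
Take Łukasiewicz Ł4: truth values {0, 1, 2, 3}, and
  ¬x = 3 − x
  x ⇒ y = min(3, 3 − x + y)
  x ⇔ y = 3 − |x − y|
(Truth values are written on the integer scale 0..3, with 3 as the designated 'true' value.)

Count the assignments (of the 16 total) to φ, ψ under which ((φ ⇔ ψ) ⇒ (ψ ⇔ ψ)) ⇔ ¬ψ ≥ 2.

8

φ = 0, ψ = 0 ↦ 3  ≥
φ = 0, ψ = 1 ↦ 2  ≥
φ = 0, ψ = 2 ↦ 1  <
φ = 0, ψ = 3 ↦ 0  <
φ = 1, ψ = 0 ↦ 3  ≥
φ = 1, ψ = 1 ↦ 2  ≥
φ = 1, ψ = 2 ↦ 1  <
φ = 1, ψ = 3 ↦ 0  <
φ = 2, ψ = 0 ↦ 3  ≥
φ = 2, ψ = 1 ↦ 2  ≥
φ = 2, ψ = 2 ↦ 1  <
φ = 2, ψ = 3 ↦ 0  <
φ = 3, ψ = 0 ↦ 3  ≥
φ = 3, ψ = 1 ↦ 2  ≥
φ = 3, ψ = 2 ↦ 1  <
φ = 3, ψ = 3 ↦ 0  <
So 8 of the 16 assignments meet the threshold.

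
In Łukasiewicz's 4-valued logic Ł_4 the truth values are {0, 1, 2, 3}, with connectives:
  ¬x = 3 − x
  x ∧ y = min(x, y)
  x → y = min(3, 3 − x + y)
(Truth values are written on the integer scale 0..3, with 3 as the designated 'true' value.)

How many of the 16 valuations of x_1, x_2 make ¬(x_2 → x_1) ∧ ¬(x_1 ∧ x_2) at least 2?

x_1 = 0, x_2 = 0 ↦ 0  <
x_1 = 0, x_2 = 1 ↦ 1  <
x_1 = 0, x_2 = 2 ↦ 2  ≥
x_1 = 0, x_2 = 3 ↦ 3  ≥
x_1 = 1, x_2 = 0 ↦ 0  <
x_1 = 1, x_2 = 1 ↦ 0  <
x_1 = 1, x_2 = 2 ↦ 1  <
x_1 = 1, x_2 = 3 ↦ 2  ≥
x_1 = 2, x_2 = 0 ↦ 0  <
x_1 = 2, x_2 = 1 ↦ 0  <
x_1 = 2, x_2 = 2 ↦ 0  <
x_1 = 2, x_2 = 3 ↦ 1  <
x_1 = 3, x_2 = 0 ↦ 0  <
x_1 = 3, x_2 = 1 ↦ 0  <
x_1 = 3, x_2 = 2 ↦ 0  <
x_1 = 3, x_2 = 3 ↦ 0  <
So 3 of the 16 assignments meet the threshold.

3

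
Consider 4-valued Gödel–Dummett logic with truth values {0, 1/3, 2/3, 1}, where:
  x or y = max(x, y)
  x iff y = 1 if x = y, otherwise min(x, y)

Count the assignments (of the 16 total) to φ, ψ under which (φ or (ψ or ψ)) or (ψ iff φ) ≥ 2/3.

φ = 0, ψ = 0 ↦ 1  ≥
φ = 0, ψ = 1/3 ↦ 1/3  <
φ = 0, ψ = 2/3 ↦ 2/3  ≥
φ = 0, ψ = 1 ↦ 1  ≥
φ = 1/3, ψ = 0 ↦ 1/3  <
φ = 1/3, ψ = 1/3 ↦ 1  ≥
φ = 1/3, ψ = 2/3 ↦ 2/3  ≥
φ = 1/3, ψ = 1 ↦ 1  ≥
φ = 2/3, ψ = 0 ↦ 2/3  ≥
φ = 2/3, ψ = 1/3 ↦ 2/3  ≥
φ = 2/3, ψ = 2/3 ↦ 1  ≥
φ = 2/3, ψ = 1 ↦ 1  ≥
φ = 1, ψ = 0 ↦ 1  ≥
φ = 1, ψ = 1/3 ↦ 1  ≥
φ = 1, ψ = 2/3 ↦ 1  ≥
φ = 1, ψ = 1 ↦ 1  ≥
So 14 of the 16 assignments meet the threshold.

14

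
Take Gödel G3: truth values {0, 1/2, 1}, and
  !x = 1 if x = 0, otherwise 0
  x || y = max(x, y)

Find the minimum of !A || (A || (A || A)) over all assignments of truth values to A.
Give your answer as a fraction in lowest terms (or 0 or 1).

1/2

Take A = 1/2:
!A = !1/2 = 0
A || A = 1/2 || 1/2 = 1/2
A || (A || A) = 1/2 || 1/2 = 1/2
!A || (A || (A || A)) = 0 || 1/2 = 1/2
No assignment yields a value below 1/2, so this is the minimum.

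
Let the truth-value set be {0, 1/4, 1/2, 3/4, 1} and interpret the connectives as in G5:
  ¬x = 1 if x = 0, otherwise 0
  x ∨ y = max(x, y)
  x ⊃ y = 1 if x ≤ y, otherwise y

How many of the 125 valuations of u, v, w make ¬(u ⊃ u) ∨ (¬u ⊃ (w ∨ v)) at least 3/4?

116

value 1: 109 assignments (counts)
value 3/4: 7 assignments (counts)
value 1/2: 5 assignments
value 1/4: 3 assignments
value 0: 1 assignment
So 116 of the 125 assignments meet the threshold.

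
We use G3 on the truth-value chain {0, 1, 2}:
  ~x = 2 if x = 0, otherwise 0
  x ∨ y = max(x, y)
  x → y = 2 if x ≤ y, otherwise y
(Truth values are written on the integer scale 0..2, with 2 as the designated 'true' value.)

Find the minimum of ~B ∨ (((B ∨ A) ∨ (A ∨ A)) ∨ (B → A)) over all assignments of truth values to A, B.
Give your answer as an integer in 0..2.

Take A = 0, B = 1:
~B = ~1 = 0
B ∨ A = 1 ∨ 0 = 1
A ∨ A = 0 ∨ 0 = 0
(B ∨ A) ∨ (A ∨ A) = 1 ∨ 0 = 1
B → A = 1 → 0 = 0
((B ∨ A) ∨ (A ∨ A)) ∨ (B → A) = 1 ∨ 0 = 1
~B ∨ (((B ∨ A) ∨ (A ∨ A)) ∨ (B → A)) = 0 ∨ 1 = 1
No assignment yields a value below 1, so this is the minimum.

1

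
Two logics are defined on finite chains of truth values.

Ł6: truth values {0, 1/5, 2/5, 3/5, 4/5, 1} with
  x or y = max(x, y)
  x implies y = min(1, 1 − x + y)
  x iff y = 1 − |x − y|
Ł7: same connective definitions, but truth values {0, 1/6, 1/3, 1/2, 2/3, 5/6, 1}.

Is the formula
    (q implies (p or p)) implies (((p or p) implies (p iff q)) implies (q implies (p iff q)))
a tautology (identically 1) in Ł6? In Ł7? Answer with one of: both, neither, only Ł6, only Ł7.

In Ł6: every assignment gives 1 — tautology.
In Ł7: every assignment gives 1 — tautology.

both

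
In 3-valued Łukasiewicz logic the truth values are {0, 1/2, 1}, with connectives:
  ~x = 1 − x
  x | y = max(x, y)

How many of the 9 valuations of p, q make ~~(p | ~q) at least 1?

5

p = 0, q = 0 ↦ 1  ≥
p = 0, q = 1/2 ↦ 1/2  <
p = 0, q = 1 ↦ 0  <
p = 1/2, q = 0 ↦ 1  ≥
p = 1/2, q = 1/2 ↦ 1/2  <
p = 1/2, q = 1 ↦ 1/2  <
p = 1, q = 0 ↦ 1  ≥
p = 1, q = 1/2 ↦ 1  ≥
p = 1, q = 1 ↦ 1  ≥
So 5 of the 9 assignments meet the threshold.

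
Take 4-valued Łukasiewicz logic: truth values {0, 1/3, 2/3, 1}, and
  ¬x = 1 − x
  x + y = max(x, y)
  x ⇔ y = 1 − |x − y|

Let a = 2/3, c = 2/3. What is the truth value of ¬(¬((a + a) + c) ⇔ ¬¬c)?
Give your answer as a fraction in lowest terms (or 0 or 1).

1/3

a + a = 2/3 + 2/3 = 2/3
(a + a) + c = 2/3 + 2/3 = 2/3
¬((a + a) + c) = ¬2/3 = 1/3
¬c = ¬2/3 = 1/3
¬¬c = ¬1/3 = 2/3
¬((a + a) + c) ⇔ ¬¬c = 1/3 ⇔ 2/3 = 2/3
¬(¬((a + a) + c) ⇔ ¬¬c) = ¬2/3 = 1/3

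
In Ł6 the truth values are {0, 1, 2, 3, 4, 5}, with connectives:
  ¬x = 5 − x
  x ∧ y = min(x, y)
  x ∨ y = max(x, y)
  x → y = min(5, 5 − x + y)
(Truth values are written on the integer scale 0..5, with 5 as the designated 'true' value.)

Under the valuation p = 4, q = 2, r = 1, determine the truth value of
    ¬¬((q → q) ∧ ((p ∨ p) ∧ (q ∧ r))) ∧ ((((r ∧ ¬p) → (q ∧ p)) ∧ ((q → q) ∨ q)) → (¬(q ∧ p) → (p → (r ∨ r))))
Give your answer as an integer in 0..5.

q → q = 2 → 2 = 5
p ∨ p = 4 ∨ 4 = 4
q ∧ r = 2 ∧ 1 = 1
(p ∨ p) ∧ (q ∧ r) = 4 ∧ 1 = 1
(q → q) ∧ ((p ∨ p) ∧ (q ∧ r)) = 5 ∧ 1 = 1
¬((q → q) ∧ ((p ∨ p) ∧ (q ∧ r))) = ¬1 = 4
¬¬((q → q) ∧ ((p ∨ p) ∧ (q ∧ r))) = ¬4 = 1
¬p = ¬4 = 1
r ∧ ¬p = 1 ∧ 1 = 1
q ∧ p = 2 ∧ 4 = 2
(r ∧ ¬p) → (q ∧ p) = 1 → 2 = 5
q → q = 2 → 2 = 5
(q → q) ∨ q = 5 ∨ 2 = 5
((r ∧ ¬p) → (q ∧ p)) ∧ ((q → q) ∨ q) = 5 ∧ 5 = 5
q ∧ p = 2 ∧ 4 = 2
¬(q ∧ p) = ¬2 = 3
r ∨ r = 1 ∨ 1 = 1
p → (r ∨ r) = 4 → 1 = 2
¬(q ∧ p) → (p → (r ∨ r)) = 3 → 2 = 4
(((r ∧ ¬p) → (q ∧ p)) ∧ ((q → q) ∨ q)) → (¬(q ∧ p) → (p → (r ∨ r))) = 5 → 4 = 4
¬¬((q → q) ∧ ((p ∨ p) ∧ (q ∧ r))) ∧ ((((r ∧ ¬p) → (q ∧ p)) ∧ ((q → q) ∨ q)) → (¬(q ∧ p) → (p → (r ∨ r)))) = 1 ∧ 4 = 1

1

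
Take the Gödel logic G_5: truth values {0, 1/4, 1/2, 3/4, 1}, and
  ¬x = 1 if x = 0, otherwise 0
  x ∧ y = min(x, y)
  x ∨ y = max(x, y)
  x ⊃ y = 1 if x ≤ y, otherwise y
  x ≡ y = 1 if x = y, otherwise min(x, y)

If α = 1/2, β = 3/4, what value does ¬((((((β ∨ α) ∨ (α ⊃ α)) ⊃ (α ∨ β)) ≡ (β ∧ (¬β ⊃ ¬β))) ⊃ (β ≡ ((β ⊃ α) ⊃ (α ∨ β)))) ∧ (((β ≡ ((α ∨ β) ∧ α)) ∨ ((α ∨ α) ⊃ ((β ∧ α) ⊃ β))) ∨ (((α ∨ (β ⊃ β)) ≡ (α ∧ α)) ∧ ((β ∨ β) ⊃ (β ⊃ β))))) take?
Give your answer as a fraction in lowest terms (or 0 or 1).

0

β ∨ α = 3/4 ∨ 1/2 = 3/4
α ⊃ α = 1/2 ⊃ 1/2 = 1
(β ∨ α) ∨ (α ⊃ α) = 3/4 ∨ 1 = 1
α ∨ β = 1/2 ∨ 3/4 = 3/4
((β ∨ α) ∨ (α ⊃ α)) ⊃ (α ∨ β) = 1 ⊃ 3/4 = 3/4
¬β = ¬3/4 = 0
¬β = ¬3/4 = 0
¬β ⊃ ¬β = 0 ⊃ 0 = 1
β ∧ (¬β ⊃ ¬β) = 3/4 ∧ 1 = 3/4
(((β ∨ α) ∨ (α ⊃ α)) ⊃ (α ∨ β)) ≡ (β ∧ (¬β ⊃ ¬β)) = 3/4 ≡ 3/4 = 1
β ⊃ α = 3/4 ⊃ 1/2 = 1/2
α ∨ β = 1/2 ∨ 3/4 = 3/4
(β ⊃ α) ⊃ (α ∨ β) = 1/2 ⊃ 3/4 = 1
β ≡ ((β ⊃ α) ⊃ (α ∨ β)) = 3/4 ≡ 1 = 3/4
((((β ∨ α) ∨ (α ⊃ α)) ⊃ (α ∨ β)) ≡ (β ∧ (¬β ⊃ ¬β))) ⊃ (β ≡ ((β ⊃ α) ⊃ (α ∨ β))) = 1 ⊃ 3/4 = 3/4
α ∨ β = 1/2 ∨ 3/4 = 3/4
(α ∨ β) ∧ α = 3/4 ∧ 1/2 = 1/2
β ≡ ((α ∨ β) ∧ α) = 3/4 ≡ 1/2 = 1/2
α ∨ α = 1/2 ∨ 1/2 = 1/2
β ∧ α = 3/4 ∧ 1/2 = 1/2
(β ∧ α) ⊃ β = 1/2 ⊃ 3/4 = 1
(α ∨ α) ⊃ ((β ∧ α) ⊃ β) = 1/2 ⊃ 1 = 1
(β ≡ ((α ∨ β) ∧ α)) ∨ ((α ∨ α) ⊃ ((β ∧ α) ⊃ β)) = 1/2 ∨ 1 = 1
β ⊃ β = 3/4 ⊃ 3/4 = 1
α ∨ (β ⊃ β) = 1/2 ∨ 1 = 1
α ∧ α = 1/2 ∧ 1/2 = 1/2
(α ∨ (β ⊃ β)) ≡ (α ∧ α) = 1 ≡ 1/2 = 1/2
β ∨ β = 3/4 ∨ 3/4 = 3/4
β ⊃ β = 3/4 ⊃ 3/4 = 1
(β ∨ β) ⊃ (β ⊃ β) = 3/4 ⊃ 1 = 1
((α ∨ (β ⊃ β)) ≡ (α ∧ α)) ∧ ((β ∨ β) ⊃ (β ⊃ β)) = 1/2 ∧ 1 = 1/2
((β ≡ ((α ∨ β) ∧ α)) ∨ ((α ∨ α) ⊃ ((β ∧ α) ⊃ β))) ∨ (((α ∨ (β ⊃ β)) ≡ (α ∧ α)) ∧ ((β ∨ β) ⊃ (β ⊃ β))) = 1 ∨ 1/2 = 1
(((((β ∨ α) ∨ (α ⊃ α)) ⊃ (α ∨ β)) ≡ (β ∧ (¬β ⊃ ¬β))) ⊃ (β ≡ ((β ⊃ α) ⊃ (α ∨ β)))) ∧ (((β ≡ ((α ∨ β) ∧ α)) ∨ ((α ∨ α) ⊃ ((β ∧ α) ⊃ β))) ∨ (((α ∨ (β ⊃ β)) ≡ (α ∧ α)) ∧ ((β ∨ β) ⊃ (β ⊃ β)))) = 3/4 ∧ 1 = 3/4
¬((((((β ∨ α) ∨ (α ⊃ α)) ⊃ (α ∨ β)) ≡ (β ∧ (¬β ⊃ ¬β))) ⊃ (β ≡ ((β ⊃ α) ⊃ (α ∨ β)))) ∧ (((β ≡ ((α ∨ β) ∧ α)) ∨ ((α ∨ α) ⊃ ((β ∧ α) ⊃ β))) ∨ (((α ∨ (β ⊃ β)) ≡ (α ∧ α)) ∧ ((β ∨ β) ⊃ (β ⊃ β))))) = ¬3/4 = 0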